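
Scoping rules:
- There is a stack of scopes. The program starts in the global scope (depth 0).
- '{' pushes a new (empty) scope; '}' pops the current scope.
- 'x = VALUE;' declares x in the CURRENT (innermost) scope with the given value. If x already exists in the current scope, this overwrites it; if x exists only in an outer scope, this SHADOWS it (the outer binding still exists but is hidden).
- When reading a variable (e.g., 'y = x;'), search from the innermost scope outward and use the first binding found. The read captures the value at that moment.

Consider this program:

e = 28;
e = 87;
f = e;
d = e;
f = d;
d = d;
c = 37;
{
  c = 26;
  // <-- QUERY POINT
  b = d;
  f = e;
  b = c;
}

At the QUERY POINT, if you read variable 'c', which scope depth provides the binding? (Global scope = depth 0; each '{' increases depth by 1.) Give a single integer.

Answer: 1

Derivation:
Step 1: declare e=28 at depth 0
Step 2: declare e=87 at depth 0
Step 3: declare f=(read e)=87 at depth 0
Step 4: declare d=(read e)=87 at depth 0
Step 5: declare f=(read d)=87 at depth 0
Step 6: declare d=(read d)=87 at depth 0
Step 7: declare c=37 at depth 0
Step 8: enter scope (depth=1)
Step 9: declare c=26 at depth 1
Visible at query point: c=26 d=87 e=87 f=87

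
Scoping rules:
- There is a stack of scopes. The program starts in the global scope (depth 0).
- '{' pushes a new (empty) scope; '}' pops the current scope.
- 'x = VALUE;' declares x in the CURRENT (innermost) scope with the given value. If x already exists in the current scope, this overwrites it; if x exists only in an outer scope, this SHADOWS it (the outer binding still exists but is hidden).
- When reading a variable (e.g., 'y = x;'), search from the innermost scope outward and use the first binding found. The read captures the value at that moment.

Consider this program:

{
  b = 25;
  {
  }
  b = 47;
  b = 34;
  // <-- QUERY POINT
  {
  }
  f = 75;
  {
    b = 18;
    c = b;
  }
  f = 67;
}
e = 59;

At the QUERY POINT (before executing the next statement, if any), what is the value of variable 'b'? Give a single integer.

Answer: 34

Derivation:
Step 1: enter scope (depth=1)
Step 2: declare b=25 at depth 1
Step 3: enter scope (depth=2)
Step 4: exit scope (depth=1)
Step 5: declare b=47 at depth 1
Step 6: declare b=34 at depth 1
Visible at query point: b=34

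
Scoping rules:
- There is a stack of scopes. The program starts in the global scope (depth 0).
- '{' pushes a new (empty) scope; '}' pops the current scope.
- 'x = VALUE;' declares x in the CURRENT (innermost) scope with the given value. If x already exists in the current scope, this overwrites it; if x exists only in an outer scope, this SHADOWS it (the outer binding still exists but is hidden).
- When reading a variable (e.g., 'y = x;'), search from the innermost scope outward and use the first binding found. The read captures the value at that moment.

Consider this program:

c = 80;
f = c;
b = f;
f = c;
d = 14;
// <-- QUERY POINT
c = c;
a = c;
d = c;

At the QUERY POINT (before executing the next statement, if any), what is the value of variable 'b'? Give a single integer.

Step 1: declare c=80 at depth 0
Step 2: declare f=(read c)=80 at depth 0
Step 3: declare b=(read f)=80 at depth 0
Step 4: declare f=(read c)=80 at depth 0
Step 5: declare d=14 at depth 0
Visible at query point: b=80 c=80 d=14 f=80

Answer: 80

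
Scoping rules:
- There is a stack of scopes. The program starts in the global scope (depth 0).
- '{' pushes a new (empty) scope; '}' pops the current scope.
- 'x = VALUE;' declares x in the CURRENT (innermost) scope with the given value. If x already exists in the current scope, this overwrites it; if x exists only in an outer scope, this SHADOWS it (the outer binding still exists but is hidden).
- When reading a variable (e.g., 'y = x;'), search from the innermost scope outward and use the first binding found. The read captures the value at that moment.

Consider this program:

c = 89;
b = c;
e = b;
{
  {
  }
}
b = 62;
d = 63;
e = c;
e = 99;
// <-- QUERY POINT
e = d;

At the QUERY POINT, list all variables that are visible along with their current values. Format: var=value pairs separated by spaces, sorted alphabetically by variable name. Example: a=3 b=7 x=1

Step 1: declare c=89 at depth 0
Step 2: declare b=(read c)=89 at depth 0
Step 3: declare e=(read b)=89 at depth 0
Step 4: enter scope (depth=1)
Step 5: enter scope (depth=2)
Step 6: exit scope (depth=1)
Step 7: exit scope (depth=0)
Step 8: declare b=62 at depth 0
Step 9: declare d=63 at depth 0
Step 10: declare e=(read c)=89 at depth 0
Step 11: declare e=99 at depth 0
Visible at query point: b=62 c=89 d=63 e=99

Answer: b=62 c=89 d=63 e=99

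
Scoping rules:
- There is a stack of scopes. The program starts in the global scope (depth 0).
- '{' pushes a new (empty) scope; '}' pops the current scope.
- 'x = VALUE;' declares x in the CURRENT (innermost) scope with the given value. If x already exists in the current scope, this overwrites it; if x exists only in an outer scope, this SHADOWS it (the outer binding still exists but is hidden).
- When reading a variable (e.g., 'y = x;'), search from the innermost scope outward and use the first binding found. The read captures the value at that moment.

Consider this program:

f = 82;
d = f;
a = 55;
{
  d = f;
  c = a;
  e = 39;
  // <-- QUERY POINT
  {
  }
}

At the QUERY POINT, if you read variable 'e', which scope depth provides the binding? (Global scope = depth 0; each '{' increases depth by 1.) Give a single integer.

Answer: 1

Derivation:
Step 1: declare f=82 at depth 0
Step 2: declare d=(read f)=82 at depth 0
Step 3: declare a=55 at depth 0
Step 4: enter scope (depth=1)
Step 5: declare d=(read f)=82 at depth 1
Step 6: declare c=(read a)=55 at depth 1
Step 7: declare e=39 at depth 1
Visible at query point: a=55 c=55 d=82 e=39 f=82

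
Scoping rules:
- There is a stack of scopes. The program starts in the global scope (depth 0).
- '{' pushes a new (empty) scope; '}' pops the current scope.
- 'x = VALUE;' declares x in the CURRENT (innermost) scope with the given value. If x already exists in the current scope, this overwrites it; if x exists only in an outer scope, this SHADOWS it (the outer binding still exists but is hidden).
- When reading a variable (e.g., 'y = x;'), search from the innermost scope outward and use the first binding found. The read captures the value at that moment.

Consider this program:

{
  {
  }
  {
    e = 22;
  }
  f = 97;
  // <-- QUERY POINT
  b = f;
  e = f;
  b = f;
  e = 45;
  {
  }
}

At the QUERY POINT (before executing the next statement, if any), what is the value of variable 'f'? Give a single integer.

Step 1: enter scope (depth=1)
Step 2: enter scope (depth=2)
Step 3: exit scope (depth=1)
Step 4: enter scope (depth=2)
Step 5: declare e=22 at depth 2
Step 6: exit scope (depth=1)
Step 7: declare f=97 at depth 1
Visible at query point: f=97

Answer: 97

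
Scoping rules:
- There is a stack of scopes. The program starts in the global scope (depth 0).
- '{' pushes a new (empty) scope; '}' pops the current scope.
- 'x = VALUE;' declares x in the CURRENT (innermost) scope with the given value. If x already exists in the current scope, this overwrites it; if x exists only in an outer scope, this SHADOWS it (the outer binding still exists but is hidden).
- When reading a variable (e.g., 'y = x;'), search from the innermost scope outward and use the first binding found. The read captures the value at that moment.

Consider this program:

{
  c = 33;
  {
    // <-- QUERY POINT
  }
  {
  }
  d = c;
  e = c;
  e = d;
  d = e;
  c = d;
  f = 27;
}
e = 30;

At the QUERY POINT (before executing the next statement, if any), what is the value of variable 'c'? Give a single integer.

Step 1: enter scope (depth=1)
Step 2: declare c=33 at depth 1
Step 3: enter scope (depth=2)
Visible at query point: c=33

Answer: 33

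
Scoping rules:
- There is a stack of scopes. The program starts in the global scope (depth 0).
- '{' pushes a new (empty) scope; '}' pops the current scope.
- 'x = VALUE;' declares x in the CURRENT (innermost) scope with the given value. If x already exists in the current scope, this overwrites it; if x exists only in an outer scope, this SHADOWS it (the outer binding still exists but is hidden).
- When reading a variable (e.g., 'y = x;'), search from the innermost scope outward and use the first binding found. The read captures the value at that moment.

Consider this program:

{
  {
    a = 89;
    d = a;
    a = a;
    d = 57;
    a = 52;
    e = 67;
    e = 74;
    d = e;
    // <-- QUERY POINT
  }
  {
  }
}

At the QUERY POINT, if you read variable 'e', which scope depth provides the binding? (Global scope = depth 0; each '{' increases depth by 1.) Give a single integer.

Step 1: enter scope (depth=1)
Step 2: enter scope (depth=2)
Step 3: declare a=89 at depth 2
Step 4: declare d=(read a)=89 at depth 2
Step 5: declare a=(read a)=89 at depth 2
Step 6: declare d=57 at depth 2
Step 7: declare a=52 at depth 2
Step 8: declare e=67 at depth 2
Step 9: declare e=74 at depth 2
Step 10: declare d=(read e)=74 at depth 2
Visible at query point: a=52 d=74 e=74

Answer: 2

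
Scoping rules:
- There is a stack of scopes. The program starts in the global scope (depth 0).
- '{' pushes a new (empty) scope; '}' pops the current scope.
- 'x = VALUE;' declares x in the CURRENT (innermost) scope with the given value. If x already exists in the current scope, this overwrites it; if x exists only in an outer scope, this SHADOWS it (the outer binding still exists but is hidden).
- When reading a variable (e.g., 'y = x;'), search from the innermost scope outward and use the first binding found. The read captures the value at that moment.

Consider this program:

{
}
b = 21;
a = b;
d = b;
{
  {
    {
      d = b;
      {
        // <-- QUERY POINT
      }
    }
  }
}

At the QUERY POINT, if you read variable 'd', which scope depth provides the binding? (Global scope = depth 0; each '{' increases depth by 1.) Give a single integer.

Step 1: enter scope (depth=1)
Step 2: exit scope (depth=0)
Step 3: declare b=21 at depth 0
Step 4: declare a=(read b)=21 at depth 0
Step 5: declare d=(read b)=21 at depth 0
Step 6: enter scope (depth=1)
Step 7: enter scope (depth=2)
Step 8: enter scope (depth=3)
Step 9: declare d=(read b)=21 at depth 3
Step 10: enter scope (depth=4)
Visible at query point: a=21 b=21 d=21

Answer: 3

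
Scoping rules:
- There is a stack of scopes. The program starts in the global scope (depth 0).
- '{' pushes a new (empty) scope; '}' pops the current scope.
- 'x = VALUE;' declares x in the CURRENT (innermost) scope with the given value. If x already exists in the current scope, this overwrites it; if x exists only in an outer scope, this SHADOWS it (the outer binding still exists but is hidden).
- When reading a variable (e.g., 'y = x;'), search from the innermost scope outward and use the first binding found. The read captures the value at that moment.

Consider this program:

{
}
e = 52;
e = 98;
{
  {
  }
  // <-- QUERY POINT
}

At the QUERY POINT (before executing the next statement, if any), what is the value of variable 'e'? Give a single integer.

Answer: 98

Derivation:
Step 1: enter scope (depth=1)
Step 2: exit scope (depth=0)
Step 3: declare e=52 at depth 0
Step 4: declare e=98 at depth 0
Step 5: enter scope (depth=1)
Step 6: enter scope (depth=2)
Step 7: exit scope (depth=1)
Visible at query point: e=98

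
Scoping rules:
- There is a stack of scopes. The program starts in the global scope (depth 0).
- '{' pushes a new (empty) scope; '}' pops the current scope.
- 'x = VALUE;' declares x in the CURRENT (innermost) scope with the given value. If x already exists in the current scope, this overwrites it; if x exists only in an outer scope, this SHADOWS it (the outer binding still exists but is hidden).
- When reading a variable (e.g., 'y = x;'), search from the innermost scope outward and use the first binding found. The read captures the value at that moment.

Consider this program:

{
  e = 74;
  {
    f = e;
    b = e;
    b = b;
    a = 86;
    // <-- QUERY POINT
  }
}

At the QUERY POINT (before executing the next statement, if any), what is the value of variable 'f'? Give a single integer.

Answer: 74

Derivation:
Step 1: enter scope (depth=1)
Step 2: declare e=74 at depth 1
Step 3: enter scope (depth=2)
Step 4: declare f=(read e)=74 at depth 2
Step 5: declare b=(read e)=74 at depth 2
Step 6: declare b=(read b)=74 at depth 2
Step 7: declare a=86 at depth 2
Visible at query point: a=86 b=74 e=74 f=74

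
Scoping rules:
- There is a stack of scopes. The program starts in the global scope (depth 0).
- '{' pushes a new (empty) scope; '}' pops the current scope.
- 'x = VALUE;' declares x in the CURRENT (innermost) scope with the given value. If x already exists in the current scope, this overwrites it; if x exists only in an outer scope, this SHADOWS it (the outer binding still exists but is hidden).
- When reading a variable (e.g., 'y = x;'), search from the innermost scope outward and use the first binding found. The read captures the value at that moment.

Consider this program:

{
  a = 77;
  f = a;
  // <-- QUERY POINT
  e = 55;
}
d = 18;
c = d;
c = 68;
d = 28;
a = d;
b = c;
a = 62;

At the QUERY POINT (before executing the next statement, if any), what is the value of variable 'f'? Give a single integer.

Answer: 77

Derivation:
Step 1: enter scope (depth=1)
Step 2: declare a=77 at depth 1
Step 3: declare f=(read a)=77 at depth 1
Visible at query point: a=77 f=77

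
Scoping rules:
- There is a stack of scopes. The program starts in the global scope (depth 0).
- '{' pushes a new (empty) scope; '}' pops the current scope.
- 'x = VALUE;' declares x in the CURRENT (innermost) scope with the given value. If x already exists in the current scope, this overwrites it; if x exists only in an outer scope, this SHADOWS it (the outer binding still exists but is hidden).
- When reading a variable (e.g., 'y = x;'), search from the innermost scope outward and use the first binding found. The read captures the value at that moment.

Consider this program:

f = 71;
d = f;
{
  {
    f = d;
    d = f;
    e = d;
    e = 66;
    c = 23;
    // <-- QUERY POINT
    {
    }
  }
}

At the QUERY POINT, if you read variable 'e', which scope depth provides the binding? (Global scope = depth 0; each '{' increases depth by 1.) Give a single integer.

Answer: 2

Derivation:
Step 1: declare f=71 at depth 0
Step 2: declare d=(read f)=71 at depth 0
Step 3: enter scope (depth=1)
Step 4: enter scope (depth=2)
Step 5: declare f=(read d)=71 at depth 2
Step 6: declare d=(read f)=71 at depth 2
Step 7: declare e=(read d)=71 at depth 2
Step 8: declare e=66 at depth 2
Step 9: declare c=23 at depth 2
Visible at query point: c=23 d=71 e=66 f=71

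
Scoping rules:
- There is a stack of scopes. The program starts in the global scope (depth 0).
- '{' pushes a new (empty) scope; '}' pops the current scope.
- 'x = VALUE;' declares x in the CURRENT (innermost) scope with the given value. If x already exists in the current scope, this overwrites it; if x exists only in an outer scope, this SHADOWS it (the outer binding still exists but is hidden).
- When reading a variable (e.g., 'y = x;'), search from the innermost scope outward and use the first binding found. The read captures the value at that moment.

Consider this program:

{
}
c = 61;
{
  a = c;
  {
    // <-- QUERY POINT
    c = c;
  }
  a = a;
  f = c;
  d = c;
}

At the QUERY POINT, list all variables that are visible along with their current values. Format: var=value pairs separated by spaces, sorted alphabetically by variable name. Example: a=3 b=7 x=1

Step 1: enter scope (depth=1)
Step 2: exit scope (depth=0)
Step 3: declare c=61 at depth 0
Step 4: enter scope (depth=1)
Step 5: declare a=(read c)=61 at depth 1
Step 6: enter scope (depth=2)
Visible at query point: a=61 c=61

Answer: a=61 c=61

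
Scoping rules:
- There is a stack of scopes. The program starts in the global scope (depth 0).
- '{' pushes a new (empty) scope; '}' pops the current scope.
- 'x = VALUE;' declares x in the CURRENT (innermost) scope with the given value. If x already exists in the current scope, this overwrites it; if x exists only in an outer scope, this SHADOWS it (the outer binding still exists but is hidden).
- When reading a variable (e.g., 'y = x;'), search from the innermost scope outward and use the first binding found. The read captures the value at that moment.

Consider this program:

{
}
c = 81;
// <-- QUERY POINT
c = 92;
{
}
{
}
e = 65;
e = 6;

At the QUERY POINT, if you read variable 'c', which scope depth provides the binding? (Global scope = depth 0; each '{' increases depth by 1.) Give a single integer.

Answer: 0

Derivation:
Step 1: enter scope (depth=1)
Step 2: exit scope (depth=0)
Step 3: declare c=81 at depth 0
Visible at query point: c=81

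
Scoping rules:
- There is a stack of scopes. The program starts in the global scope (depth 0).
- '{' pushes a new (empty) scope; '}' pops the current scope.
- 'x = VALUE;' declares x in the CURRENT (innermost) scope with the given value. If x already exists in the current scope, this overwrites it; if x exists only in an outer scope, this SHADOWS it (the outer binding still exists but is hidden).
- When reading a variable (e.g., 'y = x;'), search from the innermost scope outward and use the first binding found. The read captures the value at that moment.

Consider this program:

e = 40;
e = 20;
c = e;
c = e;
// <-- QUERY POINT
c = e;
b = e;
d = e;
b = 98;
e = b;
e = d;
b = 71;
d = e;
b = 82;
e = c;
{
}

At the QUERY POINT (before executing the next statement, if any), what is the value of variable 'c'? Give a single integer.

Answer: 20

Derivation:
Step 1: declare e=40 at depth 0
Step 2: declare e=20 at depth 0
Step 3: declare c=(read e)=20 at depth 0
Step 4: declare c=(read e)=20 at depth 0
Visible at query point: c=20 e=20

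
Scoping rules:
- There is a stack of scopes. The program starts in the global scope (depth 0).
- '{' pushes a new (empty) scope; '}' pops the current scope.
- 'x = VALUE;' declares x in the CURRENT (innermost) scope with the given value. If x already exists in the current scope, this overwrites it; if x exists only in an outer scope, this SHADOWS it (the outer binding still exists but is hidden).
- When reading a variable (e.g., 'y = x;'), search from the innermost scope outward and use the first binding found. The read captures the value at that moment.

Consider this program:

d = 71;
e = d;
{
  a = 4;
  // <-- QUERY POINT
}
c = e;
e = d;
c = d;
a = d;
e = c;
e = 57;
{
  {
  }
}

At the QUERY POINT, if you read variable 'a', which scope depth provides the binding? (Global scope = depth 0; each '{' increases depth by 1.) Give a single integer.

Answer: 1

Derivation:
Step 1: declare d=71 at depth 0
Step 2: declare e=(read d)=71 at depth 0
Step 3: enter scope (depth=1)
Step 4: declare a=4 at depth 1
Visible at query point: a=4 d=71 e=71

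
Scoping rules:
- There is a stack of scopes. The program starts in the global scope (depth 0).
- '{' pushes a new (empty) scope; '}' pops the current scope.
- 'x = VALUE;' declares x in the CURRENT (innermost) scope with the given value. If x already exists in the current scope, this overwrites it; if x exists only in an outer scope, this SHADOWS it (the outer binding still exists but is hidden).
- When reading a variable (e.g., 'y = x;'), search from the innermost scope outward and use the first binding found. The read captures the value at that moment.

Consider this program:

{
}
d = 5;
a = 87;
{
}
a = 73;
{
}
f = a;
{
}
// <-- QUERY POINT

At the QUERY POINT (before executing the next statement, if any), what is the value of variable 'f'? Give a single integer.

Answer: 73

Derivation:
Step 1: enter scope (depth=1)
Step 2: exit scope (depth=0)
Step 3: declare d=5 at depth 0
Step 4: declare a=87 at depth 0
Step 5: enter scope (depth=1)
Step 6: exit scope (depth=0)
Step 7: declare a=73 at depth 0
Step 8: enter scope (depth=1)
Step 9: exit scope (depth=0)
Step 10: declare f=(read a)=73 at depth 0
Step 11: enter scope (depth=1)
Step 12: exit scope (depth=0)
Visible at query point: a=73 d=5 f=73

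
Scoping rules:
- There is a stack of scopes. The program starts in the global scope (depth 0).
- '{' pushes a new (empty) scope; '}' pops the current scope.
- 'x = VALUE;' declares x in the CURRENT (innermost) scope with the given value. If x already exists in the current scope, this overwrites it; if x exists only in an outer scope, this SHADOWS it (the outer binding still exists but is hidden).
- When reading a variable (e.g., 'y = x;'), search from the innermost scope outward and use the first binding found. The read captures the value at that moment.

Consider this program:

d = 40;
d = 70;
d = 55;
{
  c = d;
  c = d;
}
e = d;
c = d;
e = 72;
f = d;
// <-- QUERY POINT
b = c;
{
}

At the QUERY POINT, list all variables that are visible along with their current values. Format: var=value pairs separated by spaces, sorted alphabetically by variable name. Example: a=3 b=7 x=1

Answer: c=55 d=55 e=72 f=55

Derivation:
Step 1: declare d=40 at depth 0
Step 2: declare d=70 at depth 0
Step 3: declare d=55 at depth 0
Step 4: enter scope (depth=1)
Step 5: declare c=(read d)=55 at depth 1
Step 6: declare c=(read d)=55 at depth 1
Step 7: exit scope (depth=0)
Step 8: declare e=(read d)=55 at depth 0
Step 9: declare c=(read d)=55 at depth 0
Step 10: declare e=72 at depth 0
Step 11: declare f=(read d)=55 at depth 0
Visible at query point: c=55 d=55 e=72 f=55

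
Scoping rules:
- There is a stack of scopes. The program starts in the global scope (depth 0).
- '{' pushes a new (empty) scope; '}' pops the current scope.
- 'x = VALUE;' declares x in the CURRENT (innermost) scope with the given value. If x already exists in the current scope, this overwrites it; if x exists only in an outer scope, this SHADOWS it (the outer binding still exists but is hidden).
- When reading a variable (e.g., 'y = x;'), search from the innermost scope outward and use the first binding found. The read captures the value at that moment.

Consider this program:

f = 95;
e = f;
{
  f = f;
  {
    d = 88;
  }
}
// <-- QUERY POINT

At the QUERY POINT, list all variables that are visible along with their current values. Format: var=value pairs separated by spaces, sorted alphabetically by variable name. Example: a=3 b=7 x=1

Step 1: declare f=95 at depth 0
Step 2: declare e=(read f)=95 at depth 0
Step 3: enter scope (depth=1)
Step 4: declare f=(read f)=95 at depth 1
Step 5: enter scope (depth=2)
Step 6: declare d=88 at depth 2
Step 7: exit scope (depth=1)
Step 8: exit scope (depth=0)
Visible at query point: e=95 f=95

Answer: e=95 f=95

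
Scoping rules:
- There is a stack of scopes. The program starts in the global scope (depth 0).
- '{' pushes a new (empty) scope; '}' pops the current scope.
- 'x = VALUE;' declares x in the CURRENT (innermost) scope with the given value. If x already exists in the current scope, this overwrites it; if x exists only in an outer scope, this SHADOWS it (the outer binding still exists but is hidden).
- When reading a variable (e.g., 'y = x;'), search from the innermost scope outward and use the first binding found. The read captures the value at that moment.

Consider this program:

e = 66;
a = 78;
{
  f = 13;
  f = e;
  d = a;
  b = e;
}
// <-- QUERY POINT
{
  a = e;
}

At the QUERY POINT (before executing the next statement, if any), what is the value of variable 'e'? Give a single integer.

Answer: 66

Derivation:
Step 1: declare e=66 at depth 0
Step 2: declare a=78 at depth 0
Step 3: enter scope (depth=1)
Step 4: declare f=13 at depth 1
Step 5: declare f=(read e)=66 at depth 1
Step 6: declare d=(read a)=78 at depth 1
Step 7: declare b=(read e)=66 at depth 1
Step 8: exit scope (depth=0)
Visible at query point: a=78 e=66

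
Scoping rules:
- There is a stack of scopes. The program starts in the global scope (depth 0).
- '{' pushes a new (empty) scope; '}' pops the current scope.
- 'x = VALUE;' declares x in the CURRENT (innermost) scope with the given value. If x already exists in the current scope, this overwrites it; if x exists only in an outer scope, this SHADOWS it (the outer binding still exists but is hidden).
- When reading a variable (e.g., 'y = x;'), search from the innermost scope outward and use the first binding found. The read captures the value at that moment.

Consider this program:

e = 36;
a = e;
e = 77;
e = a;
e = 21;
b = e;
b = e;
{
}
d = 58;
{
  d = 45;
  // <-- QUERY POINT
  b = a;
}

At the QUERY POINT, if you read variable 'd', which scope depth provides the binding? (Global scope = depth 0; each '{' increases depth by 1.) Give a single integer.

Step 1: declare e=36 at depth 0
Step 2: declare a=(read e)=36 at depth 0
Step 3: declare e=77 at depth 0
Step 4: declare e=(read a)=36 at depth 0
Step 5: declare e=21 at depth 0
Step 6: declare b=(read e)=21 at depth 0
Step 7: declare b=(read e)=21 at depth 0
Step 8: enter scope (depth=1)
Step 9: exit scope (depth=0)
Step 10: declare d=58 at depth 0
Step 11: enter scope (depth=1)
Step 12: declare d=45 at depth 1
Visible at query point: a=36 b=21 d=45 e=21

Answer: 1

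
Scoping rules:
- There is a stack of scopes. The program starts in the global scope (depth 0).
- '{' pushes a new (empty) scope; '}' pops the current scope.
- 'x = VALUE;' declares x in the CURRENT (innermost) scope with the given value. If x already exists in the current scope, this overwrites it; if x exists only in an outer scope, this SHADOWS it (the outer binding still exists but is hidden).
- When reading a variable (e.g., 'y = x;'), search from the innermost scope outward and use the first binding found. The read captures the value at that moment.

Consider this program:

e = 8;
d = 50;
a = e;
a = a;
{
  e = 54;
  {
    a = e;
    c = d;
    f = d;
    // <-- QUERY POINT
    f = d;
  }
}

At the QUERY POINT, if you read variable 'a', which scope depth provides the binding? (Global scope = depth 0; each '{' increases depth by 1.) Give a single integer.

Step 1: declare e=8 at depth 0
Step 2: declare d=50 at depth 0
Step 3: declare a=(read e)=8 at depth 0
Step 4: declare a=(read a)=8 at depth 0
Step 5: enter scope (depth=1)
Step 6: declare e=54 at depth 1
Step 7: enter scope (depth=2)
Step 8: declare a=(read e)=54 at depth 2
Step 9: declare c=(read d)=50 at depth 2
Step 10: declare f=(read d)=50 at depth 2
Visible at query point: a=54 c=50 d=50 e=54 f=50

Answer: 2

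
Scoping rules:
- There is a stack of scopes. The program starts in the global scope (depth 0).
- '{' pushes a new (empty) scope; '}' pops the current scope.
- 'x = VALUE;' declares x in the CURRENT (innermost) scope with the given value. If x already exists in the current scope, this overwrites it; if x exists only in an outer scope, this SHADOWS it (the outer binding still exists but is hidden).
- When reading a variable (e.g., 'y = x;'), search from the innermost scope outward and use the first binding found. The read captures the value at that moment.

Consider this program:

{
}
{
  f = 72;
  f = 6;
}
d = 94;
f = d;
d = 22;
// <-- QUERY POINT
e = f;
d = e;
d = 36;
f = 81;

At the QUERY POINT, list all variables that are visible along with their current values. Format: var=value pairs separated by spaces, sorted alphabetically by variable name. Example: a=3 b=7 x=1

Step 1: enter scope (depth=1)
Step 2: exit scope (depth=0)
Step 3: enter scope (depth=1)
Step 4: declare f=72 at depth 1
Step 5: declare f=6 at depth 1
Step 6: exit scope (depth=0)
Step 7: declare d=94 at depth 0
Step 8: declare f=(read d)=94 at depth 0
Step 9: declare d=22 at depth 0
Visible at query point: d=22 f=94

Answer: d=22 f=94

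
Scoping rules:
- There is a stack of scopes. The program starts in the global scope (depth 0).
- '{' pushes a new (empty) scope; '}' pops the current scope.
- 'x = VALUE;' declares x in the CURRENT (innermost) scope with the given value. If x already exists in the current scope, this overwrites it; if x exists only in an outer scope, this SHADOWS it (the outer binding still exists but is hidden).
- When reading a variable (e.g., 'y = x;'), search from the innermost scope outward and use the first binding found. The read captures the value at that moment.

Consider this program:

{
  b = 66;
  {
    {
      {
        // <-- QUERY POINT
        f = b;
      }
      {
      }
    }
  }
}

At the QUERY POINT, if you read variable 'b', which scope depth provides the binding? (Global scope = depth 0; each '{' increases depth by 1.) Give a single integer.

Answer: 1

Derivation:
Step 1: enter scope (depth=1)
Step 2: declare b=66 at depth 1
Step 3: enter scope (depth=2)
Step 4: enter scope (depth=3)
Step 5: enter scope (depth=4)
Visible at query point: b=66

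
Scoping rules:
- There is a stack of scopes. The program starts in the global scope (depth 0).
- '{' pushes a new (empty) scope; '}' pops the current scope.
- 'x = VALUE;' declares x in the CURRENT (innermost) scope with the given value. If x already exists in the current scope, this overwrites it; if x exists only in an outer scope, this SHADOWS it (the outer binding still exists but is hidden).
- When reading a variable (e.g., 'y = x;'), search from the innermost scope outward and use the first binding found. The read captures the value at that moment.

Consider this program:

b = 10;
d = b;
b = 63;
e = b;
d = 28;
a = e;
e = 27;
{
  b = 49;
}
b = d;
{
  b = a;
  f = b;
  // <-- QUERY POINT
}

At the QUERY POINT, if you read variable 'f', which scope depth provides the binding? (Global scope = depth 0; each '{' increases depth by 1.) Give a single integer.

Answer: 1

Derivation:
Step 1: declare b=10 at depth 0
Step 2: declare d=(read b)=10 at depth 0
Step 3: declare b=63 at depth 0
Step 4: declare e=(read b)=63 at depth 0
Step 5: declare d=28 at depth 0
Step 6: declare a=(read e)=63 at depth 0
Step 7: declare e=27 at depth 0
Step 8: enter scope (depth=1)
Step 9: declare b=49 at depth 1
Step 10: exit scope (depth=0)
Step 11: declare b=(read d)=28 at depth 0
Step 12: enter scope (depth=1)
Step 13: declare b=(read a)=63 at depth 1
Step 14: declare f=(read b)=63 at depth 1
Visible at query point: a=63 b=63 d=28 e=27 f=63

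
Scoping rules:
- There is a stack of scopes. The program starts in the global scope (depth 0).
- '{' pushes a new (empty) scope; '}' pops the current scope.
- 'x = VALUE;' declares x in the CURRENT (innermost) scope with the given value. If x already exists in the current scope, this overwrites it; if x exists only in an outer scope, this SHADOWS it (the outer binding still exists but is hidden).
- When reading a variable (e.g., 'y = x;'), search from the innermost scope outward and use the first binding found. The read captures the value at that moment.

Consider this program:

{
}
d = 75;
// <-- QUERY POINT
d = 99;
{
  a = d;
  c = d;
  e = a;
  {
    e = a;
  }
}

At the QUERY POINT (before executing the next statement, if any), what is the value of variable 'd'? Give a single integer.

Step 1: enter scope (depth=1)
Step 2: exit scope (depth=0)
Step 3: declare d=75 at depth 0
Visible at query point: d=75

Answer: 75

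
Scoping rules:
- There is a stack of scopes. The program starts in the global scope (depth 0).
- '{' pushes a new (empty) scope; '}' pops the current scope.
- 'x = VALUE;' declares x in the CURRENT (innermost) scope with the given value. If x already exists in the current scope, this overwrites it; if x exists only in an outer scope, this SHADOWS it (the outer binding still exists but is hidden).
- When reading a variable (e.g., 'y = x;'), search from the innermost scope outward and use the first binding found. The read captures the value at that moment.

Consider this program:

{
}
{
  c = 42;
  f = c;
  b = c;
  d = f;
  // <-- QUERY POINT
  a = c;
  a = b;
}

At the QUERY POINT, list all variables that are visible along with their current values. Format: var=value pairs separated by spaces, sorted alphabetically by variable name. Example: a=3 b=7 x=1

Answer: b=42 c=42 d=42 f=42

Derivation:
Step 1: enter scope (depth=1)
Step 2: exit scope (depth=0)
Step 3: enter scope (depth=1)
Step 4: declare c=42 at depth 1
Step 5: declare f=(read c)=42 at depth 1
Step 6: declare b=(read c)=42 at depth 1
Step 7: declare d=(read f)=42 at depth 1
Visible at query point: b=42 c=42 d=42 f=42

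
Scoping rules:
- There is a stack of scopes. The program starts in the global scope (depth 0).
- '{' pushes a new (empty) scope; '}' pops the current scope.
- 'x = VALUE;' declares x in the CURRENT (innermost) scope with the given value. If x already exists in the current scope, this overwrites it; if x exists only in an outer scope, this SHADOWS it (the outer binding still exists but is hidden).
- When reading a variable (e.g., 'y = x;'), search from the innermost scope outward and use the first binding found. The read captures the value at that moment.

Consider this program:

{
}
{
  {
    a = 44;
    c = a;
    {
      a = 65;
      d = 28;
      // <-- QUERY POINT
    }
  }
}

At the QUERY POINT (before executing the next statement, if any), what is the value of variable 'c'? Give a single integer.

Answer: 44

Derivation:
Step 1: enter scope (depth=1)
Step 2: exit scope (depth=0)
Step 3: enter scope (depth=1)
Step 4: enter scope (depth=2)
Step 5: declare a=44 at depth 2
Step 6: declare c=(read a)=44 at depth 2
Step 7: enter scope (depth=3)
Step 8: declare a=65 at depth 3
Step 9: declare d=28 at depth 3
Visible at query point: a=65 c=44 d=28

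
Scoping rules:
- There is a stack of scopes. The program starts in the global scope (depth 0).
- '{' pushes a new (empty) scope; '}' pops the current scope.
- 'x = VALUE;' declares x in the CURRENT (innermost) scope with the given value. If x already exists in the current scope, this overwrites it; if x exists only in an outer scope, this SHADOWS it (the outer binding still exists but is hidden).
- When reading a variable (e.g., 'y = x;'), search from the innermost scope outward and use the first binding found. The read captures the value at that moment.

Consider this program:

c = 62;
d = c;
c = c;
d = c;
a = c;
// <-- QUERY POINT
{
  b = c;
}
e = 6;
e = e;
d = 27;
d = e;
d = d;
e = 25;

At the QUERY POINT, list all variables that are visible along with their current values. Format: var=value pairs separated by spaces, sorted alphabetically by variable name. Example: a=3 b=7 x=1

Step 1: declare c=62 at depth 0
Step 2: declare d=(read c)=62 at depth 0
Step 3: declare c=(read c)=62 at depth 0
Step 4: declare d=(read c)=62 at depth 0
Step 5: declare a=(read c)=62 at depth 0
Visible at query point: a=62 c=62 d=62

Answer: a=62 c=62 d=62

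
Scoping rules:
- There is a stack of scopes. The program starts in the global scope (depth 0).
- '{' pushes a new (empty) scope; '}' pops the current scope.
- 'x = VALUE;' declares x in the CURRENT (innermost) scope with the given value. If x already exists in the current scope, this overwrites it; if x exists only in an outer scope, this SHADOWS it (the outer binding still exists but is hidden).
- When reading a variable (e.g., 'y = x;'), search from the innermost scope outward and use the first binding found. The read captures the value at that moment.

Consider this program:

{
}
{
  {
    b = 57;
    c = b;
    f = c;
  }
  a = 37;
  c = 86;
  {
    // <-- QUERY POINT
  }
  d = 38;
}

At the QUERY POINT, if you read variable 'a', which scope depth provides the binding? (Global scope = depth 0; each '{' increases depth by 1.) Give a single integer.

Step 1: enter scope (depth=1)
Step 2: exit scope (depth=0)
Step 3: enter scope (depth=1)
Step 4: enter scope (depth=2)
Step 5: declare b=57 at depth 2
Step 6: declare c=(read b)=57 at depth 2
Step 7: declare f=(read c)=57 at depth 2
Step 8: exit scope (depth=1)
Step 9: declare a=37 at depth 1
Step 10: declare c=86 at depth 1
Step 11: enter scope (depth=2)
Visible at query point: a=37 c=86

Answer: 1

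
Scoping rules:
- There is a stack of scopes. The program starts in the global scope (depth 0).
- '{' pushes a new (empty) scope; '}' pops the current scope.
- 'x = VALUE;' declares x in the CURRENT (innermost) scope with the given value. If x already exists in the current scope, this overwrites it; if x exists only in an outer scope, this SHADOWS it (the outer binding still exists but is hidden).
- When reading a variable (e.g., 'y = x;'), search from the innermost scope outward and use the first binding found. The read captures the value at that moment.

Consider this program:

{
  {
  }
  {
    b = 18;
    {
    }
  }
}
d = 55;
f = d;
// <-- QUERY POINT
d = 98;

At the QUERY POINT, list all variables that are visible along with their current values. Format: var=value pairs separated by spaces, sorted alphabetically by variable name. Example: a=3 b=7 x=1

Step 1: enter scope (depth=1)
Step 2: enter scope (depth=2)
Step 3: exit scope (depth=1)
Step 4: enter scope (depth=2)
Step 5: declare b=18 at depth 2
Step 6: enter scope (depth=3)
Step 7: exit scope (depth=2)
Step 8: exit scope (depth=1)
Step 9: exit scope (depth=0)
Step 10: declare d=55 at depth 0
Step 11: declare f=(read d)=55 at depth 0
Visible at query point: d=55 f=55

Answer: d=55 f=55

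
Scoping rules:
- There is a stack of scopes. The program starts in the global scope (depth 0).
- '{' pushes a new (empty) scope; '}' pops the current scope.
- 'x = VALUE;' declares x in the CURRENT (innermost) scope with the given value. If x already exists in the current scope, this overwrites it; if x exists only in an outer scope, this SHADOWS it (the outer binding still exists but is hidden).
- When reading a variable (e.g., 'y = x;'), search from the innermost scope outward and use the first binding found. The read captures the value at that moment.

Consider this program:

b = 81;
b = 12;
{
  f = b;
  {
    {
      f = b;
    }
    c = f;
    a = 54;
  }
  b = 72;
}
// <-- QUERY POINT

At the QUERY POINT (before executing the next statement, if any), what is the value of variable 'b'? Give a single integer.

Step 1: declare b=81 at depth 0
Step 2: declare b=12 at depth 0
Step 3: enter scope (depth=1)
Step 4: declare f=(read b)=12 at depth 1
Step 5: enter scope (depth=2)
Step 6: enter scope (depth=3)
Step 7: declare f=(read b)=12 at depth 3
Step 8: exit scope (depth=2)
Step 9: declare c=(read f)=12 at depth 2
Step 10: declare a=54 at depth 2
Step 11: exit scope (depth=1)
Step 12: declare b=72 at depth 1
Step 13: exit scope (depth=0)
Visible at query point: b=12

Answer: 12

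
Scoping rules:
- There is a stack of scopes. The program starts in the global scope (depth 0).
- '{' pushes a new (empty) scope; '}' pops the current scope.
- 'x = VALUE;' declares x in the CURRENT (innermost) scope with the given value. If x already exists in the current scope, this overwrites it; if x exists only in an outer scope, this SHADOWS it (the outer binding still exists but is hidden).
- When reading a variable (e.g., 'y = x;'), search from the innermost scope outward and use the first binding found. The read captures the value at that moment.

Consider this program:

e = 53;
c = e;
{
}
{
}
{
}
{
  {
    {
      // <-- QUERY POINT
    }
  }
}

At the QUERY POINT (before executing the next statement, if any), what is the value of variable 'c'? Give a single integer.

Answer: 53

Derivation:
Step 1: declare e=53 at depth 0
Step 2: declare c=(read e)=53 at depth 0
Step 3: enter scope (depth=1)
Step 4: exit scope (depth=0)
Step 5: enter scope (depth=1)
Step 6: exit scope (depth=0)
Step 7: enter scope (depth=1)
Step 8: exit scope (depth=0)
Step 9: enter scope (depth=1)
Step 10: enter scope (depth=2)
Step 11: enter scope (depth=3)
Visible at query point: c=53 e=53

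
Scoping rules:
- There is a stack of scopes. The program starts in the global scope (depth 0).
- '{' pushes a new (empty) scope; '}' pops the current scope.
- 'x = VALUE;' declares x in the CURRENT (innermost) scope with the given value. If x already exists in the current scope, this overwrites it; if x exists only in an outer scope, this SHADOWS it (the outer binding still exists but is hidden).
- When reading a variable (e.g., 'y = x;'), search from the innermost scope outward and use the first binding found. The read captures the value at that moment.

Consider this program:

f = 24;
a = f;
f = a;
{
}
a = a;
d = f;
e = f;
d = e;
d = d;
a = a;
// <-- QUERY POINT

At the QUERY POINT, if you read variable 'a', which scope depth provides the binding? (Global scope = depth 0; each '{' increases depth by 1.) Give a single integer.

Step 1: declare f=24 at depth 0
Step 2: declare a=(read f)=24 at depth 0
Step 3: declare f=(read a)=24 at depth 0
Step 4: enter scope (depth=1)
Step 5: exit scope (depth=0)
Step 6: declare a=(read a)=24 at depth 0
Step 7: declare d=(read f)=24 at depth 0
Step 8: declare e=(read f)=24 at depth 0
Step 9: declare d=(read e)=24 at depth 0
Step 10: declare d=(read d)=24 at depth 0
Step 11: declare a=(read a)=24 at depth 0
Visible at query point: a=24 d=24 e=24 f=24

Answer: 0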